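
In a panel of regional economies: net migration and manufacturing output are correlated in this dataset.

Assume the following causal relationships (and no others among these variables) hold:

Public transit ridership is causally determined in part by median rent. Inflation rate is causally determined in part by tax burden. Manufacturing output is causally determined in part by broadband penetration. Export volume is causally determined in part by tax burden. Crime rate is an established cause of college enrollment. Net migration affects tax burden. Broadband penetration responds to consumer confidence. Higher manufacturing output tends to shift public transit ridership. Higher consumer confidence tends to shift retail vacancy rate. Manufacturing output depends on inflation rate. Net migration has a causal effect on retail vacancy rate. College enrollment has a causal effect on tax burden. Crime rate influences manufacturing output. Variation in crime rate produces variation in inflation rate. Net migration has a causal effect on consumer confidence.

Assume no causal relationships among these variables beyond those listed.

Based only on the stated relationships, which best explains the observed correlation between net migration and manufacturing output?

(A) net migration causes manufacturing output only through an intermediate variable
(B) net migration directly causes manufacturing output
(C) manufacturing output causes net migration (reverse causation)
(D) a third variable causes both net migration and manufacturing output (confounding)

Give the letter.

Net migration reaches manufacturing output through net migration → consumer confidence → broadband penetration → manufacturing output — an indirect causal chain with no direct net migration → manufacturing output link. No variable causes both net migration and manufacturing output, so confounding is ruled out; the effect is mediated.

A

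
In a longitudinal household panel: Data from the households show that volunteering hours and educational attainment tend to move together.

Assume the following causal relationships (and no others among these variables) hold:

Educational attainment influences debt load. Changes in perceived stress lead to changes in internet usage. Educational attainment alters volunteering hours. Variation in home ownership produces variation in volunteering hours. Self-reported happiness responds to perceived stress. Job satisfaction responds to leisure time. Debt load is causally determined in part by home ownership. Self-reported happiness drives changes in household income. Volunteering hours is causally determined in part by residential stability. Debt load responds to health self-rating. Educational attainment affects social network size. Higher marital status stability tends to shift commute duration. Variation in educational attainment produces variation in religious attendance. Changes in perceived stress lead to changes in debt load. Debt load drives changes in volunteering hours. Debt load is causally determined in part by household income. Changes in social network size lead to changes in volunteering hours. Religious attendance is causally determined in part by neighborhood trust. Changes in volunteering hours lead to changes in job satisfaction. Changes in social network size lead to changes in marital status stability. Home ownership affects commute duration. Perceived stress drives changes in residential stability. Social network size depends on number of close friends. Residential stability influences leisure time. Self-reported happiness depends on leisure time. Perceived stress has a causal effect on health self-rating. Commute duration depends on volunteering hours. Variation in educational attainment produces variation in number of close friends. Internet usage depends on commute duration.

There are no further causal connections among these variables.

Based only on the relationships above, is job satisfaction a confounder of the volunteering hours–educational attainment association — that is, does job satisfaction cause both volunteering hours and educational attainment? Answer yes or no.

no

Job satisfaction has no stated causal path to either volunteering hours or educational attainment. A confounder must cause both variables, so job satisfaction does not qualify.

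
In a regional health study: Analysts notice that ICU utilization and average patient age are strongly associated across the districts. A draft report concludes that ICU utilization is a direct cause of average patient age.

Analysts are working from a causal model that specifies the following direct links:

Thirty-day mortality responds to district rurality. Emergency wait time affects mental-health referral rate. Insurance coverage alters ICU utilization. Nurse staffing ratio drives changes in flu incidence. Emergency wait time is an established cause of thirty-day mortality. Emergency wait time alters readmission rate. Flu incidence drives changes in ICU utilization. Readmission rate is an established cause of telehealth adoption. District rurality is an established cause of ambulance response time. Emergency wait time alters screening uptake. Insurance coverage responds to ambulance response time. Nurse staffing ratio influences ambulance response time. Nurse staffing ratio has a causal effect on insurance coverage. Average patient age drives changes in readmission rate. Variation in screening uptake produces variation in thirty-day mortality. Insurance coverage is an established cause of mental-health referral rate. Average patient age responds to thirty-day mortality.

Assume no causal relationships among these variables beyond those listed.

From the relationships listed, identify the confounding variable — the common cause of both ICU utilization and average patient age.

District rurality has a causal path to ICU utilization (district rurality → ambulance response time → insurance coverage → ICU utilization) and a separate causal path to average patient age (district rurality → thirty-day mortality → average patient age), so it is a common cause of both.
No stated relationship gives ICU utilization a causal route to average patient age, so the correlation is explained by the shared upstream cause rather than a direct effect.

district rurality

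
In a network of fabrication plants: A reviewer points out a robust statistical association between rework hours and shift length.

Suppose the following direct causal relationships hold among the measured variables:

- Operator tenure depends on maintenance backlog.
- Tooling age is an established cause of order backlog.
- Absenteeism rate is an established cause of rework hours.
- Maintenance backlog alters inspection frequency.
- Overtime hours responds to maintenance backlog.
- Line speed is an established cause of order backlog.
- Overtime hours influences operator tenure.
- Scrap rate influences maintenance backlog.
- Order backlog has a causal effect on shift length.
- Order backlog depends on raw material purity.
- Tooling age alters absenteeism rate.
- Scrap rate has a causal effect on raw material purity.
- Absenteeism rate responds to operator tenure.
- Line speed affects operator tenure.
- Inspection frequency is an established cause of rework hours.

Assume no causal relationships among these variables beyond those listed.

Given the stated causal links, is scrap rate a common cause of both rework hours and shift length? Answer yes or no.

Scrap rate has a causal path to rework hours (scrap rate → maintenance backlog → inspection frequency → rework hours) and to shift length (scrap rate → raw material purity → order backlog → shift length), so it is a common cause of both — a confounder.

yes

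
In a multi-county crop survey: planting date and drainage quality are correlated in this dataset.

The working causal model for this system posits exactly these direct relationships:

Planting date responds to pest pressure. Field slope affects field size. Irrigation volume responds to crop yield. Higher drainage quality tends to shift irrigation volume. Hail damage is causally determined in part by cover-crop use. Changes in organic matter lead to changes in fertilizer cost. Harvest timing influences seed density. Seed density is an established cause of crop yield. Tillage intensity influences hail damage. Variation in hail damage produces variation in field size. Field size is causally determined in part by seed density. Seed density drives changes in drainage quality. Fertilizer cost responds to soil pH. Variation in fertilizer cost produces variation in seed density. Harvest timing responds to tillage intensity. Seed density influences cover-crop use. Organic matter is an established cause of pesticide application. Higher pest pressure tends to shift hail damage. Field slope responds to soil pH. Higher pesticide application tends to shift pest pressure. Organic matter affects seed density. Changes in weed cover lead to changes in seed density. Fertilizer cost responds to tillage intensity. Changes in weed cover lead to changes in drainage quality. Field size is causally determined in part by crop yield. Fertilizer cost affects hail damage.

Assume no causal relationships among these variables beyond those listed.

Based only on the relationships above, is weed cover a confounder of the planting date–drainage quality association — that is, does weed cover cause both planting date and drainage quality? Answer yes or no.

no

Weed cover has no stated causal path to planting date. A confounder must cause both variables, so weed cover does not qualify.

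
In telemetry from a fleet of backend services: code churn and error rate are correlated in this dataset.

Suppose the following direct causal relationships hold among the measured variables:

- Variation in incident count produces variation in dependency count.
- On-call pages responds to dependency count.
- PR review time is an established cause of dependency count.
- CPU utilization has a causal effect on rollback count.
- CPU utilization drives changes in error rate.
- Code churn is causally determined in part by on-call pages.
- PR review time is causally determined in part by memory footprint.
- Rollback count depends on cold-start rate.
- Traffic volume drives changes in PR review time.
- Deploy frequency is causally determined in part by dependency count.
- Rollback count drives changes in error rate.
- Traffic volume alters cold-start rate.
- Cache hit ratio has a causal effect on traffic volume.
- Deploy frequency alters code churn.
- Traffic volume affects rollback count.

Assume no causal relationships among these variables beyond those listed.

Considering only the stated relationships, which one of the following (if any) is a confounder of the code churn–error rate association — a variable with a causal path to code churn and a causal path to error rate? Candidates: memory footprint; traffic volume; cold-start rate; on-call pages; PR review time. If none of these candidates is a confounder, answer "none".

traffic volume

Traffic volume causes code churn (traffic volume → PR review time → dependency count → on-call pages → code churn) and also causes error rate (traffic volume → rollback count → error rate); it is a common cause of both.
Each of the other candidates lacks a causal path to at least one of code churn and error rate, so they do not confound the relationship.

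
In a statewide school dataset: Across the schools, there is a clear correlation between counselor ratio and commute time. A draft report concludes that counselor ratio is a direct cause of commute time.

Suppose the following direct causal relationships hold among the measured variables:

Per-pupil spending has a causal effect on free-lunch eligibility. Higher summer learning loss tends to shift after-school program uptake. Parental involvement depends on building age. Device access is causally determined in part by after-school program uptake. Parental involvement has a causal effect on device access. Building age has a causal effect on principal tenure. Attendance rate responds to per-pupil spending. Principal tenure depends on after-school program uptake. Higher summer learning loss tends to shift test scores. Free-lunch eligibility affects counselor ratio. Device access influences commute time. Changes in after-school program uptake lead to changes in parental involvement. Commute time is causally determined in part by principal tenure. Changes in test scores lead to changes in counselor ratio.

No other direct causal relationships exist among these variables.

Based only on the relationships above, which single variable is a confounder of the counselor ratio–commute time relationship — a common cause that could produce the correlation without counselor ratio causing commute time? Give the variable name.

summer learning loss

Summer learning loss has a causal path to counselor ratio (summer learning loss → test scores → counselor ratio) and a separate causal path to commute time (summer learning loss → after-school program uptake → principal tenure → commute time), so it is a common cause of both.
No stated relationship gives counselor ratio a causal route to commute time, so the correlation is explained by the shared upstream cause rather than a direct effect.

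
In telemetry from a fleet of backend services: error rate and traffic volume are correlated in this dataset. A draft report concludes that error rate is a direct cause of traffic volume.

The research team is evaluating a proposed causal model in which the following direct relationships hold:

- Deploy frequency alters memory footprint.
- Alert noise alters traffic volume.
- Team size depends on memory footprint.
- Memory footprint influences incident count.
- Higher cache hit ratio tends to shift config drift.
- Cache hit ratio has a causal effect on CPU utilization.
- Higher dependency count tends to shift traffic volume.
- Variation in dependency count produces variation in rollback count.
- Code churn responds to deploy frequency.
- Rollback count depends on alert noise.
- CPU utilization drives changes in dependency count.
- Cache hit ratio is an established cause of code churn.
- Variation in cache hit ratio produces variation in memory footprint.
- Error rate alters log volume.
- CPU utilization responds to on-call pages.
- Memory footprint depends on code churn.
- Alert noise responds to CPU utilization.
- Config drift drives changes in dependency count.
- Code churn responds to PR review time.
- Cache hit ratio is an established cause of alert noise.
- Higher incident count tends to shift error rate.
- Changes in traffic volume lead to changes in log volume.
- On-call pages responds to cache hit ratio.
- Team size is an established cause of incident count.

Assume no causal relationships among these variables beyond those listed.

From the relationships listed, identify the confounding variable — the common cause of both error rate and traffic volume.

Cache hit ratio has a causal path to error rate (cache hit ratio → memory footprint → incident count → error rate) and a separate causal path to traffic volume (cache hit ratio → alert noise → traffic volume), so it is a common cause of both.
No stated relationship gives error rate a causal route to traffic volume, so the correlation is explained by the shared upstream cause rather than a direct effect.

cache hit ratio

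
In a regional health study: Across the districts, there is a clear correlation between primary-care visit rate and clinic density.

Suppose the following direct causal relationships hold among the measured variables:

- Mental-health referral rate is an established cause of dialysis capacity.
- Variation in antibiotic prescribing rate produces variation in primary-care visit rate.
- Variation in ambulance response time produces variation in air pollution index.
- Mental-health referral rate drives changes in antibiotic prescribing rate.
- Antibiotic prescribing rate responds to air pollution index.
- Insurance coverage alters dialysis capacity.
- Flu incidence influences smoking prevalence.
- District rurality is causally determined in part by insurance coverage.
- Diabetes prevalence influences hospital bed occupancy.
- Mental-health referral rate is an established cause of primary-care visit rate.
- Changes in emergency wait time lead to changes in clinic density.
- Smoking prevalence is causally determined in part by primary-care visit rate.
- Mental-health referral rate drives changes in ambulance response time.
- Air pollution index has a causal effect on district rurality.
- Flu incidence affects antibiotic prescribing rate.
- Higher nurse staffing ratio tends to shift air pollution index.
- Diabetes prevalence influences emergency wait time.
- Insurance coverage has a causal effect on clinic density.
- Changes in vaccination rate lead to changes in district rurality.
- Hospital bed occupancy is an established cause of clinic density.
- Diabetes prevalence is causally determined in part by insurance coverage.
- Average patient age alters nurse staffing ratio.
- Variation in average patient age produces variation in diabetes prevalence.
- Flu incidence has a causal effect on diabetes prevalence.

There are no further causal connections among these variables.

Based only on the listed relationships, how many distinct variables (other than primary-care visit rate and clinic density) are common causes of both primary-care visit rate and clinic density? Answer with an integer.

2

The common causes are: average patient age (to primary-care visit rate via average patient age → nurse staffing ratio → air pollution index → antibiotic prescribing rate → primary-care visit rate; to clinic density via average patient age → diabetes prevalence → hospital bed occupancy → clinic density); flu incidence (to primary-care visit rate via flu incidence → antibiotic prescribing rate → primary-care visit rate; to clinic density via flu incidence → diabetes prevalence → hospital bed occupancy → clinic density).
Every other variable lacks a causal path to at least one of primary-care visit rate and clinic density.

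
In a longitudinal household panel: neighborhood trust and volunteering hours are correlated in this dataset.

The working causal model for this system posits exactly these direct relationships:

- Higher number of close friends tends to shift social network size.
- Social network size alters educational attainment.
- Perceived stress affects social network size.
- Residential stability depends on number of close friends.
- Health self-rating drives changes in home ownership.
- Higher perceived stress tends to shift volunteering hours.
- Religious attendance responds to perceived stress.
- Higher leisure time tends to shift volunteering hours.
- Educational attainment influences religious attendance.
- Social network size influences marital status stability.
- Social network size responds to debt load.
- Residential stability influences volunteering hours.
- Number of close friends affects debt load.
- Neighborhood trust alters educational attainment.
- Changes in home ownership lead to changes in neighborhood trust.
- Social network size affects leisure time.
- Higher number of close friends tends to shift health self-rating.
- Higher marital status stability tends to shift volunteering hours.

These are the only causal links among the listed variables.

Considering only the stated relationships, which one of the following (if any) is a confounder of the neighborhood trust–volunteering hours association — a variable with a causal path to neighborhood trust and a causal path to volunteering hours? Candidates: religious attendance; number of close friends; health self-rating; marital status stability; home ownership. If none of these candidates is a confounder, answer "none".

Number of close friends causes neighborhood trust (number of close friends → health self-rating → home ownership → neighborhood trust) and also causes volunteering hours (number of close friends → residential stability → volunteering hours); it is a common cause of both.
Each of the other candidates lacks a causal path to at least one of neighborhood trust and volunteering hours, so they do not confound the relationship.

number of close friends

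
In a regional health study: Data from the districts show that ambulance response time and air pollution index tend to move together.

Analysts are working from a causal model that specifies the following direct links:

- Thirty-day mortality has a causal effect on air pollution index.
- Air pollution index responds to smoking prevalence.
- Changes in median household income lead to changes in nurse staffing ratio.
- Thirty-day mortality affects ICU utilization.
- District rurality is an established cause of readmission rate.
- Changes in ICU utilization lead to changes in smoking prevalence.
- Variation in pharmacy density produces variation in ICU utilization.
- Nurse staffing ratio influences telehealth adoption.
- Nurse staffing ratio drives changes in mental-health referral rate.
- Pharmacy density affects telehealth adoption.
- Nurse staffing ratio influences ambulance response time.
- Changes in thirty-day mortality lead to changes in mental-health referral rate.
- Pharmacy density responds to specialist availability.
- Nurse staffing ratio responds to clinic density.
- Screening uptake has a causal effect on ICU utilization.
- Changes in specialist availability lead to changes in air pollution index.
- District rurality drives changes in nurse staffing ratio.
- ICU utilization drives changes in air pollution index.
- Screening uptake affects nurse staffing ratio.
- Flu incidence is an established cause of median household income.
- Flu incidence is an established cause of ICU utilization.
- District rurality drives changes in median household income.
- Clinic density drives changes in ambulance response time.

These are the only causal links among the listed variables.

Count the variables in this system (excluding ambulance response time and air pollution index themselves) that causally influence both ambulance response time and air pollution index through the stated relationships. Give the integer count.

The common causes are: flu incidence (to ambulance response time via flu incidence → median household income → nurse staffing ratio → ambulance response time; to air pollution index via flu incidence → ICU utilization → air pollution index); screening uptake (to ambulance response time via screening uptake → nurse staffing ratio → ambulance response time; to air pollution index via screening uptake → ICU utilization → air pollution index).
Every other variable lacks a causal path to at least one of ambulance response time and air pollution index.

2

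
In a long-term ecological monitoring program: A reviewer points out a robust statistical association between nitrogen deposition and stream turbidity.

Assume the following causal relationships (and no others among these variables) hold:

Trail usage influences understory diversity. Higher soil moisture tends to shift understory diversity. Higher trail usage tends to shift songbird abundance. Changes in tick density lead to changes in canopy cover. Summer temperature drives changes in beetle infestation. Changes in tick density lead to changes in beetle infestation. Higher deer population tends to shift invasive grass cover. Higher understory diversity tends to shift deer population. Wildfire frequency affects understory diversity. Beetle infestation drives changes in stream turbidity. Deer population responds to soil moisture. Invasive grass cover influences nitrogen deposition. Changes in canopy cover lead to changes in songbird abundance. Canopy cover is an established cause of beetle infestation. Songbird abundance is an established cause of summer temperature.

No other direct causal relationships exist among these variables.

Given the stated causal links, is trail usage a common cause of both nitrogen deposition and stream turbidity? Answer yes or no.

Trail usage has a causal path to nitrogen deposition (trail usage → understory diversity → deer population → invasive grass cover → nitrogen deposition) and to stream turbidity (trail usage → songbird abundance → summer temperature → beetle infestation → stream turbidity), so it is a common cause of both — a confounder.

yes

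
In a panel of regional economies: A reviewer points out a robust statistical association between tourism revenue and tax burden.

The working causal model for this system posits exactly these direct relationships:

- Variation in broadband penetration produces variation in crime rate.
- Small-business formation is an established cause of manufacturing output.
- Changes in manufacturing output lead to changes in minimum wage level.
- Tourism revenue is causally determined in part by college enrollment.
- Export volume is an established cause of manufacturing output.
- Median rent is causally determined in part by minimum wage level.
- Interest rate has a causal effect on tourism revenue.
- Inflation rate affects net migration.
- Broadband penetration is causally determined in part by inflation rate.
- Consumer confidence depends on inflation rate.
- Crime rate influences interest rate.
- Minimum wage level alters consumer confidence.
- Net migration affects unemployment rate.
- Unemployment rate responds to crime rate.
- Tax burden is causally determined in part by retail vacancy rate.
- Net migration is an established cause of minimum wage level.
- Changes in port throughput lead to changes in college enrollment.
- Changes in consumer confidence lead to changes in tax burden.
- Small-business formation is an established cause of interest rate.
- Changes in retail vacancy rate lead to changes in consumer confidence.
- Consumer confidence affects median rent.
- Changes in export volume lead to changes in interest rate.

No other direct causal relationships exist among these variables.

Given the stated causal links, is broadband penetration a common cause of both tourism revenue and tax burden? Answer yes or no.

no

Broadband penetration has no stated causal path to tax burden. A confounder must cause both variables, so broadband penetration does not qualify.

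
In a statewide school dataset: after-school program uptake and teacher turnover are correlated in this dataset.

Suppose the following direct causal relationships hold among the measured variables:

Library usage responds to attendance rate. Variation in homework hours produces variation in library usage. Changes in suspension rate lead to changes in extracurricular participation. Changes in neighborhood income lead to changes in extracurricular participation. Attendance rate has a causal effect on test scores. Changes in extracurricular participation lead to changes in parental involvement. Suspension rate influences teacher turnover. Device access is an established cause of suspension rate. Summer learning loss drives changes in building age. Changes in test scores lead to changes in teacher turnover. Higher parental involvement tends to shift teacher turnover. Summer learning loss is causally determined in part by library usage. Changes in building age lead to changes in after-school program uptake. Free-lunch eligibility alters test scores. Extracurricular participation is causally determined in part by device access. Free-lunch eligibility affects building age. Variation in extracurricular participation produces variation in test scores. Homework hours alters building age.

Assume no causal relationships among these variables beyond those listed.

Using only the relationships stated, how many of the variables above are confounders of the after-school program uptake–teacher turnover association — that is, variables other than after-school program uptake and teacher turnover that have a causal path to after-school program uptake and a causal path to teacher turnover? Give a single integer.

2

The common causes are: attendance rate (to after-school program uptake via attendance rate → library usage → summer learning loss → building age → after-school program uptake; to teacher turnover via attendance rate → test scores → teacher turnover); free-lunch eligibility (to after-school program uptake via free-lunch eligibility → building age → after-school program uptake; to teacher turnover via free-lunch eligibility → test scores → teacher turnover).
Every other variable lacks a causal path to at least one of after-school program uptake and teacher turnover.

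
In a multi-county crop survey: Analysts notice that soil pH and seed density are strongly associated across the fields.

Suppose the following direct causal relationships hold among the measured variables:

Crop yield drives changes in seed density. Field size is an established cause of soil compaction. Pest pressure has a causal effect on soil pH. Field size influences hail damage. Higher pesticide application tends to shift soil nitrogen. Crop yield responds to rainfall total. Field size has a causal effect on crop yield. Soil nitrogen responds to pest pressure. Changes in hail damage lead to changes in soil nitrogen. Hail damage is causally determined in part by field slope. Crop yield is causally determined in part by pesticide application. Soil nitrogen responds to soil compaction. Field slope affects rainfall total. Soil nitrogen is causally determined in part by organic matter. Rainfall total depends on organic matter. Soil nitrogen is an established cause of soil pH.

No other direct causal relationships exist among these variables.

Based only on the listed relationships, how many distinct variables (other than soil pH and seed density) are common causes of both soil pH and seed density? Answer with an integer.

The common causes are: field size (to soil pH via field size → hail damage → soil nitrogen → soil pH; to seed density via field size → crop yield → seed density); field slope (to soil pH via field slope → hail damage → soil nitrogen → soil pH; to seed density via field slope → rainfall total → crop yield → seed density); organic matter (to soil pH via organic matter → soil nitrogen → soil pH; to seed density via organic matter → rainfall total → crop yield → seed density); pesticide application (to soil pH via pesticide application → soil nitrogen → soil pH; to seed density via pesticide application → crop yield → seed density).
Every other variable lacks a causal path to at least one of soil pH and seed density.

4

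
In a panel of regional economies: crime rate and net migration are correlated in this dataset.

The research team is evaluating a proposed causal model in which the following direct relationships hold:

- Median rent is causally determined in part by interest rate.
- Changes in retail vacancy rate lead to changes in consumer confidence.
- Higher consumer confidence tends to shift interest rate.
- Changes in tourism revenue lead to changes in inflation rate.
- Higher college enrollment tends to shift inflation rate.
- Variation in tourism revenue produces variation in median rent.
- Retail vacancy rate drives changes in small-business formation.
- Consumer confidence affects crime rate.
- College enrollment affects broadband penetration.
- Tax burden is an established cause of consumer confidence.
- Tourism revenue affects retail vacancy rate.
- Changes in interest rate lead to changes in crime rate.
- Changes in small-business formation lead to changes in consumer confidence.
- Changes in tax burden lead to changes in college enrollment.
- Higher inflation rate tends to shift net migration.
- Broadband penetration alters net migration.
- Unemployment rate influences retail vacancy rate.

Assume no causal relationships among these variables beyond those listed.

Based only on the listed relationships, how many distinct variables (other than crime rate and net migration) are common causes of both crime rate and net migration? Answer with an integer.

2

The common causes are: tax burden (to crime rate via tax burden → consumer confidence → crime rate; to net migration via tax burden → college enrollment → inflation rate → net migration); tourism revenue (to crime rate via tourism revenue → retail vacancy rate → consumer confidence → crime rate; to net migration via tourism revenue → inflation rate → net migration).
Every other variable lacks a causal path to at least one of crime rate and net migration.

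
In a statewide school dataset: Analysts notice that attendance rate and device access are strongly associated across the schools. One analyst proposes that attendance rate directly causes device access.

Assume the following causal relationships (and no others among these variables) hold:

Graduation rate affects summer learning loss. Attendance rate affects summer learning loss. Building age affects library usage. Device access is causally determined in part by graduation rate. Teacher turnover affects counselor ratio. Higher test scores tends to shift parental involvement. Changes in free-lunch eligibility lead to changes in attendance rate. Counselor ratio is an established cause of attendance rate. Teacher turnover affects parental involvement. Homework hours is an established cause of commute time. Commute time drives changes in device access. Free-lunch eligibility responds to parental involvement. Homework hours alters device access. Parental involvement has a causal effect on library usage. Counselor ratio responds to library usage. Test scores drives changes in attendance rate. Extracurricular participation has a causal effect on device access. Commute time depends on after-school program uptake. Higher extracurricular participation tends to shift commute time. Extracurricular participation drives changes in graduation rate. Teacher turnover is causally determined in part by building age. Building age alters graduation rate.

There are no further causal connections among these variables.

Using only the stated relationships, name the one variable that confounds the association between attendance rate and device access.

building age

Building age has a causal path to attendance rate (building age → library usage → counselor ratio → attendance rate) and a separate causal path to device access (building age → graduation rate → device access), so it is a common cause of both.
No stated relationship gives attendance rate a causal route to device access, so the correlation is explained by the shared upstream cause rather than a direct effect.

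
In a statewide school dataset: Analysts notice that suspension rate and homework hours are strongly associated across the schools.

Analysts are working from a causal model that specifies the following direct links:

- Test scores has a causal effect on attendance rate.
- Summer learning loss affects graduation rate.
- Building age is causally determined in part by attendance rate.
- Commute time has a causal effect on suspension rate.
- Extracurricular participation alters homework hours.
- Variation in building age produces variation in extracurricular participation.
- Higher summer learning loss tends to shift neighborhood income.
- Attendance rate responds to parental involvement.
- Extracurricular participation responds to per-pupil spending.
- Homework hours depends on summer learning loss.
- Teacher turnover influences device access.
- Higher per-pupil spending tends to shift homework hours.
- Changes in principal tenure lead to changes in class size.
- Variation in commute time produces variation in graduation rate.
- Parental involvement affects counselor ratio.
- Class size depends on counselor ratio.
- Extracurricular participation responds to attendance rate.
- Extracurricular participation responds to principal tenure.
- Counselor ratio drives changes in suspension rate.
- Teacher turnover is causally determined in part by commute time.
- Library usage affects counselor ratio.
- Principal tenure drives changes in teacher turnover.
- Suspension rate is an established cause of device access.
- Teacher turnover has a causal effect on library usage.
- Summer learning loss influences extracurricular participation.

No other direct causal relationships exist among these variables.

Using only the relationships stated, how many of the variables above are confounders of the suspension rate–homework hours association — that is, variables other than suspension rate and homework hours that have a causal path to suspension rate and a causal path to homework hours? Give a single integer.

The common causes are: parental involvement (to suspension rate via parental involvement → counselor ratio → suspension rate; to homework hours via parental involvement → attendance rate → extracurricular participation → homework hours); principal tenure (to suspension rate via principal tenure → teacher turnover → library usage → counselor ratio → suspension rate; to homework hours via principal tenure → extracurricular participation → homework hours).
Every other variable lacks a causal path to at least one of suspension rate and homework hours.

2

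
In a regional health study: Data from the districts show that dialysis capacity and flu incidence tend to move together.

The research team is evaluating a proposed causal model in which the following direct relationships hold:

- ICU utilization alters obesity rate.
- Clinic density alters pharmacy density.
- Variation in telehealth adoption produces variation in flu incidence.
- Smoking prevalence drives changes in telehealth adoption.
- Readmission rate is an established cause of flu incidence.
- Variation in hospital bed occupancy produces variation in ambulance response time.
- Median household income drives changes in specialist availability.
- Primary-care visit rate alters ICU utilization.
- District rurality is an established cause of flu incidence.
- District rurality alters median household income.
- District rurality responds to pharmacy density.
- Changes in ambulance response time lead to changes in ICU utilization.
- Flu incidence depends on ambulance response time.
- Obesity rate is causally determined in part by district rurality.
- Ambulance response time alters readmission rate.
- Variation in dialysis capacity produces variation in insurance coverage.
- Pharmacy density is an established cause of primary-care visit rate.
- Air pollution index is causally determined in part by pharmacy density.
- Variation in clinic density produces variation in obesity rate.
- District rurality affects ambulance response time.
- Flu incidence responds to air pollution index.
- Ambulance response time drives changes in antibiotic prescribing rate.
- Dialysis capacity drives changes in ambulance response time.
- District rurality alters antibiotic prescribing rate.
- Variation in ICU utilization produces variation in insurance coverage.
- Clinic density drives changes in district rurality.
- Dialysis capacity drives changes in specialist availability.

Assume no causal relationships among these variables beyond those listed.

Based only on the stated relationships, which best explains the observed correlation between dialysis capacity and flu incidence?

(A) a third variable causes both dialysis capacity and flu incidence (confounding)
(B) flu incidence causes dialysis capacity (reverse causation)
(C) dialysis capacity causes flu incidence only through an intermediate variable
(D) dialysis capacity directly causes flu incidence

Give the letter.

C

Dialysis capacity reaches flu incidence through dialysis capacity → ambulance response time → flu incidence — an indirect causal chain with no direct dialysis capacity → flu incidence link. No variable causes both dialysis capacity and flu incidence, so confounding is ruled out; the effect is mediated.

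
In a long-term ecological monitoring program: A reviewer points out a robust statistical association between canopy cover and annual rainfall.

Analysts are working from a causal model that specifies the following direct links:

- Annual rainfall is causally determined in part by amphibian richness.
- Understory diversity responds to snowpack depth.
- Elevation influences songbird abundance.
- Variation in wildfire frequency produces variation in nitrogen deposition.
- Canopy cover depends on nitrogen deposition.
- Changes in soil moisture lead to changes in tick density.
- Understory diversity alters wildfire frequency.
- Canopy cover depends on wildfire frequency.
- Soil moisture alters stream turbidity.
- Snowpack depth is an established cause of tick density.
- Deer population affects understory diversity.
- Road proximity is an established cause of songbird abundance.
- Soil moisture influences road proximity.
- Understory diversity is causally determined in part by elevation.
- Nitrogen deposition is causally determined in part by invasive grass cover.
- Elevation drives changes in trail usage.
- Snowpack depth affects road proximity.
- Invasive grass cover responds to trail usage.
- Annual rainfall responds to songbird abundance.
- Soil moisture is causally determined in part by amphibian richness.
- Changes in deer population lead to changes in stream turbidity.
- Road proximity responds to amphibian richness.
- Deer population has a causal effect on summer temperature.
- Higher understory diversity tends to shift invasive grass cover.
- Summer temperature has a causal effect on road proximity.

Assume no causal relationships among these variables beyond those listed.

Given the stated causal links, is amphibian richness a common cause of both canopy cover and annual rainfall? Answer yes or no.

no

Amphibian richness has no stated causal path to canopy cover. A confounder must cause both variables, so amphibian richness does not qualify.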